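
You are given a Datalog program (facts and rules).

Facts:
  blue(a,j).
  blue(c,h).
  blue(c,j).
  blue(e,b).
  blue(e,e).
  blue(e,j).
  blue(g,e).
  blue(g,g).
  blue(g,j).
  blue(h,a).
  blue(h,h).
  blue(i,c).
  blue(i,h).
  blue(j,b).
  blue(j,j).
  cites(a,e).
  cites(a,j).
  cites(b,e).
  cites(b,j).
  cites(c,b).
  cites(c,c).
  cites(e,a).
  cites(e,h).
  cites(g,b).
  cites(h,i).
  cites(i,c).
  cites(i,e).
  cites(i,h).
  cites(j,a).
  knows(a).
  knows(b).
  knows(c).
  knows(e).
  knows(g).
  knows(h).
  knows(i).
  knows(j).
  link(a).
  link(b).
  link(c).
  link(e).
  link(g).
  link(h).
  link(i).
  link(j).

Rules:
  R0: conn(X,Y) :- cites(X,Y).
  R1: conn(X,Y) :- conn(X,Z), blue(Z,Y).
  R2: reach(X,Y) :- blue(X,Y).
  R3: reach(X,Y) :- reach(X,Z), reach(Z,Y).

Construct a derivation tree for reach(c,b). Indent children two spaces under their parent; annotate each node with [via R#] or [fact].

round 1: derive reach(a,j) via R2 from blue(a,j)
round 1: derive reach(c,h) via R2 from blue(c,h)
round 1: derive reach(c,j) via R2 from blue(c,j)
round 1: derive reach(e,b) via R2 from blue(e,b)
round 1: derive reach(e,e) via R2 from blue(e,e)
round 1: derive reach(e,j) via R2 from blue(e,j)
round 1: derive reach(g,e) via R2 from blue(g,e)
round 1: derive reach(g,g) via R2 from blue(g,g)
round 1: derive reach(g,j) via R2 from blue(g,j)
round 1: derive reach(h,a) via R2 from blue(h,a)
round 1: derive reach(h,h) via R2 from blue(h,h)
round 1: derive reach(i,c) via R2 from blue(i,c)
round 1: derive reach(i,h) via R2 from blue(i,h)
round 1: derive reach(j,b) via R2 from blue(j,b)
round 1: derive reach(j,j) via R2 from blue(j,j)
round 2: derive reach(a,b) via R3 from reach(a,j), reach(j,b)
round 2: derive reach(c,a) via R3 from reach(c,h), reach(h,a)
round 2: derive reach(c,b) via R3 from reach(c,j), reach(j,b)
round 2: derive reach(g,b) via R3 from reach(g,e), reach(e,b)
round 2: derive reach(h,j) via R3 from reach(h,a), reach(a,j)
round 2: derive reach(i,a) via R3 from reach(i,h), reach(h,a)
round 2: derive reach(i,j) via R3 from reach(i,c), reach(c,j)
round 3: derive reach(h,b) via R3 from reach(h,a), reach(a,b)
round 3: derive reach(i,b) via R3 from reach(i,a), reach(a,b)

reach(c,b)  [via R3]
  reach(c,j)  [via R2]
    blue(c,j)  [fact]
  reach(j,b)  [via R2]
    blue(j,b)  [fact]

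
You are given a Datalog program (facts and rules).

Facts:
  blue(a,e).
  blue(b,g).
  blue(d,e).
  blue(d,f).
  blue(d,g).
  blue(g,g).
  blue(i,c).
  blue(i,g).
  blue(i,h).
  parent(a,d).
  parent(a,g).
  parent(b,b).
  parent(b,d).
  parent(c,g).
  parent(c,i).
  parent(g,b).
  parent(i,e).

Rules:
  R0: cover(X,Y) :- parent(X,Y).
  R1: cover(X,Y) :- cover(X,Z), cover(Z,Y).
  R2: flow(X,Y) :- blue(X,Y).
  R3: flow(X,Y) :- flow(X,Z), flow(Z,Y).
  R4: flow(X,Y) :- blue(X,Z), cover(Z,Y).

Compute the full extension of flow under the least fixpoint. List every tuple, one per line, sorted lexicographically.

flow(a,e)
flow(b,b)
flow(b,d)
flow(b,e)
flow(b,f)
flow(b,g)
flow(d,b)
flow(d,d)
flow(d,e)
flow(d,f)
flow(d,g)
flow(g,b)
flow(g,d)
flow(g,e)
flow(g,f)
flow(g,g)
flow(i,b)
flow(i,c)
flow(i,d)
flow(i,e)
flow(i,f)
flow(i,g)
flow(i,h)
flow(i,i)

round 1: derive cover(a,d) via R0 from parent(a,d)
round 1: derive cover(a,g) via R0 from parent(a,g)
round 1: derive cover(b,b) via R0 from parent(b,b)
round 1: derive cover(b,d) via R0 from parent(b,d)
round 1: derive cover(c,g) via R0 from parent(c,g)
round 1: derive cover(c,i) via R0 from parent(c,i)
round 1: derive cover(g,b) via R0 from parent(g,b)
round 1: derive cover(i,e) via R0 from parent(i,e)
round 1: derive flow(a,e) via R2 from blue(a,e)
round 1: derive flow(b,g) via R2 from blue(b,g)
round 1: derive flow(d,e) via R2 from blue(d,e)
round 1: derive flow(d,f) via R2 from blue(d,f)
round 1: derive flow(d,g) via R2 from blue(d,g)
round 1: derive flow(g,g) via R2 from blue(g,g)
round 1: derive flow(i,c) via R2 from blue(i,c)
round 1: derive flow(i,g) via R2 from blue(i,g)
round 1: derive flow(i,h) via R2 from blue(i,h)
round 2: derive cover(a,b) via R1 from cover(a,g), cover(g,b)
round 2: derive cover(c,b) via R1 from cover(c,g), cover(g,b)
round 2: derive cover(c,e) via R1 from cover(c,i), cover(i,e)
round 2: derive cover(g,d) via R1 from cover(g,b), cover(b,d)
round 2: derive flow(b,b) via R4 from blue(b,g), cover(g,b)
round 2: derive flow(d,b) via R4 from blue(d,g), cover(g,b)
round 2: derive flow(g,b) via R4 from blue(g,g), cover(g,b)
round 2: derive flow(i,b) via R4 from blue(i,g), cover(g,b)
round 2: derive flow(i,i) via R4 from blue(i,c), cover(c,i)
round 3: derive cover(c,d) via R1 from cover(c,b), cover(b,d)
round 3: derive flow(b,d) via R4 from blue(b,g), cover(g,d)
round 3: derive flow(d,d) via R4 from blue(d,g), cover(g,d)
round 3: derive flow(g,d) via R4 from blue(g,g), cover(g,d)
round 3: derive flow(i,d) via R4 from blue(i,g), cover(g,d)
round 3: derive flow(i,e) via R4 from blue(i,c), cover(c,e)
round 4: derive flow(b,e) via R3 from flow(b,d), flow(d,e)
round 4: derive flow(b,f) via R3 from flow(b,d), flow(d,f)
round 4: derive flow(g,e) via R3 from flow(g,d), flow(d,e)
round 4: derive flow(g,f) via R3 from flow(g,d), flow(d,f)
round 4: derive flow(i,f) via R3 from flow(i,d), flow(d,f)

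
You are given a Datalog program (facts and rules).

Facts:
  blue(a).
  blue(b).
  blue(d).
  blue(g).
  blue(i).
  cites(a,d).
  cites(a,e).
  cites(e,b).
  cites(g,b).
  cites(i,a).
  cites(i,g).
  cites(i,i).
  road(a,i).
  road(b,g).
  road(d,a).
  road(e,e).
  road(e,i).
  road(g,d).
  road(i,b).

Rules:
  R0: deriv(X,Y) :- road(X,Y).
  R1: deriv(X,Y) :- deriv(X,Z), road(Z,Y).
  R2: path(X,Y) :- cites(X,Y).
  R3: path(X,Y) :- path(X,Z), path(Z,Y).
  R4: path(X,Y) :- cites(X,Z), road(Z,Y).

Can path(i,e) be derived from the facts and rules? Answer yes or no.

yes

round 1: derive path(a,d) via R2 from cites(a,d)
round 1: derive path(a,e) via R2 from cites(a,e)
round 1: derive path(e,b) via R2 from cites(e,b)
round 1: derive path(g,b) via R2 from cites(g,b)
round 1: derive path(i,a) via R2 from cites(i,a)
round 1: derive path(i,g) via R2 from cites(i,g)
round 1: derive path(i,i) via R2 from cites(i,i)
round 1: derive path(a,a) via R4 from cites(a,d), road(d,a)
round 1: derive path(a,i) via R4 from cites(a,e), road(e,i)
round 1: derive path(e,g) via R4 from cites(e,b), road(b,g)
round 1: derive path(g,g) via R4 from cites(g,b), road(b,g)
round 1: derive path(i,b) via R4 from cites(i,i), road(i,b)
round 1: derive path(i,d) via R4 from cites(i,g), road(g,d)
round 2: derive path(a,b) via R3 from path(a,e), path(e,b)
round 2: derive path(a,g) via R3 from path(a,e), path(e,g)
round 2: derive path(i,e) via R3 from path(i,a), path(a,e)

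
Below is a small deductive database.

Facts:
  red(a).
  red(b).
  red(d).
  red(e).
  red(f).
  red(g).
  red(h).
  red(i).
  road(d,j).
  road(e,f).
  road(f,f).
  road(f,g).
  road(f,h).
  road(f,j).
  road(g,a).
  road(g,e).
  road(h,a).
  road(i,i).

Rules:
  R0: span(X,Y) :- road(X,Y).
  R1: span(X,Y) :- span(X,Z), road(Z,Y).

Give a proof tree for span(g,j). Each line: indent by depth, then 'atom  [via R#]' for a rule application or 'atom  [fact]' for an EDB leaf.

span(g,j)  [via R1]
  span(g,f)  [via R1]
    span(g,e)  [via R0]
      road(g,e)  [fact]
    road(e,f)  [fact]
  road(f,j)  [fact]

round 1: derive span(d,j) via R0 from road(d,j)
round 1: derive span(e,f) via R0 from road(e,f)
round 1: derive span(f,f) via R0 from road(f,f)
round 1: derive span(f,g) via R0 from road(f,g)
round 1: derive span(f,h) via R0 from road(f,h)
round 1: derive span(f,j) via R0 from road(f,j)
round 1: derive span(g,a) via R0 from road(g,a)
round 1: derive span(g,e) via R0 from road(g,e)
round 1: derive span(h,a) via R0 from road(h,a)
round 1: derive span(i,i) via R0 from road(i,i)
round 2: derive span(e,g) via R1 from span(e,f), road(f,g)
round 2: derive span(e,h) via R1 from span(e,f), road(f,h)
round 2: derive span(e,j) via R1 from span(e,f), road(f,j)
round 2: derive span(f,a) via R1 from span(f,g), road(g,a)
round 2: derive span(f,e) via R1 from span(f,g), road(g,e)
round 2: derive span(g,f) via R1 from span(g,e), road(e,f)
round 3: derive span(e,a) via R1 from span(e,g), road(g,a)
round 3: derive span(e,e) via R1 from span(e,g), road(g,e)
round 3: derive span(g,g) via R1 from span(g,f), road(f,g)
round 3: derive span(g,h) via R1 from span(g,f), road(f,h)
round 3: derive span(g,j) via R1 from span(g,f), road(f,j)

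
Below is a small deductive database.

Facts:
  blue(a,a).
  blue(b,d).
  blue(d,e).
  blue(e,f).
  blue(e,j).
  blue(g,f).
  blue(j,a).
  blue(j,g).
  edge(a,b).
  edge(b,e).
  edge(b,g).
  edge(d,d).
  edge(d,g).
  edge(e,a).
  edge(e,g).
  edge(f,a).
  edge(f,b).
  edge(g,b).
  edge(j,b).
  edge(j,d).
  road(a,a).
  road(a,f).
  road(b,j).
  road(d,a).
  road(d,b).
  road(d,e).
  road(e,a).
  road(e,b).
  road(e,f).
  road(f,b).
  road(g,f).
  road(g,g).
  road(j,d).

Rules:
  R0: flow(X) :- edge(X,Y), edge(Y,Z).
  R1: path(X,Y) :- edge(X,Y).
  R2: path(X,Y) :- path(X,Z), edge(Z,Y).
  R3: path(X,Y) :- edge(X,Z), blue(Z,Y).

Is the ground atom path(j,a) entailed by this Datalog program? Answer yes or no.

yes

round 1: derive path(a,b) via R1 from edge(a,b)
round 1: derive path(b,e) via R1 from edge(b,e)
round 1: derive path(b,g) via R1 from edge(b,g)
round 1: derive path(d,d) via R1 from edge(d,d)
round 1: derive path(d,g) via R1 from edge(d,g)
round 1: derive path(e,a) via R1 from edge(e,a)
round 1: derive path(e,g) via R1 from edge(e,g)
round 1: derive path(f,a) via R1 from edge(f,a)
round 1: derive path(f,b) via R1 from edge(f,b)
round 1: derive path(g,b) via R1 from edge(g,b)
round 1: derive path(j,b) via R1 from edge(j,b)
round 1: derive path(j,d) via R1 from edge(j,d)
round 1: derive path(a,d) via R3 from edge(a,b), blue(b,d)
round 1: derive path(b,f) via R3 from edge(b,e), blue(e,f)
round 1: derive path(b,j) via R3 from edge(b,e), blue(e,j)
round 1: derive path(d,e) via R3 from edge(d,d), blue(d,e)
round 1: derive path(d,f) via R3 from edge(d,g), blue(g,f)
round 1: derive path(e,f) via R3 from edge(e,g), blue(g,f)
round 1: derive path(f,d) via R3 from edge(f,b), blue(b,d)
round 1: derive path(g,d) via R3 from edge(g,b), blue(b,d)
round 1: derive path(j,e) via R3 from edge(j,d), blue(d,e)
round 2: derive path(a,e) via R2 from path(a,b), edge(b,e)
round 2: derive path(a,g) via R2 from path(a,b), edge(b,g)
round 2: derive path(b,a) via R2 from path(b,e), edge(e,a)
round 2: derive path(b,b) via R2 from path(b,f), edge(f,b)
round 2: derive path(b,d) via R2 from path(b,j), edge(j,d)
round 2: derive path(d,a) via R2 from path(d,e), edge(e,a)
round 2: derive path(d,b) via R2 from path(d,f), edge(f,b)
round 2: derive path(e,b) via R2 from path(e,a), edge(a,b)
round 2: derive path(f,e) via R2 from path(f,b), edge(b,e)
round 2: derive path(f,g) via R2 from path(f,b), edge(b,g)
round 2: derive path(g,e) via R2 from path(g,b), edge(b,e)
round 2: derive path(g,g) via R2 from path(g,b), edge(b,g)
round 2: derive path(j,a) via R2 from path(j,e), edge(e,a)
round 2: derive path(j,g) via R2 from path(j,b), edge(b,g)
round 3: derive path(a,a) via R2 from path(a,e), edge(e,a)
round 3: derive path(e,e) via R2 from path(e,b), edge(b,e)
round 3: derive path(g,a) via R2 from path(g,e), edge(e,a)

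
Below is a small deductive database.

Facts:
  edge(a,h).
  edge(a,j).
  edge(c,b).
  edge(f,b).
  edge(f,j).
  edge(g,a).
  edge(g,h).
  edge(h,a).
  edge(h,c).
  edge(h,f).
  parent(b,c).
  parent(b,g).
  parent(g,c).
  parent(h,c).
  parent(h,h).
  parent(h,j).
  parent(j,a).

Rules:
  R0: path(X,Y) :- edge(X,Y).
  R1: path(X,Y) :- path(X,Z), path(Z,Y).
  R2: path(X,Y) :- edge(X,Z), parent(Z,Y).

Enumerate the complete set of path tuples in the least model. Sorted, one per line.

path(a,a)
path(a,b)
path(a,c)
path(a,f)
path(a,g)
path(a,h)
path(a,j)
path(c,a)
path(c,b)
path(c,c)
path(c,f)
path(c,g)
path(c,h)
path(c,j)
path(f,a)
path(f,b)
path(f,c)
path(f,f)
path(f,g)
path(f,h)
path(f,j)
path(g,a)
path(g,b)
path(g,c)
path(g,f)
path(g,g)
path(g,h)
path(g,j)
path(h,a)
path(h,b)
path(h,c)
path(h,f)
path(h,g)
path(h,h)
path(h,j)

round 1: derive path(a,h) via R0 from edge(a,h)
round 1: derive path(a,j) via R0 from edge(a,j)
round 1: derive path(c,b) via R0 from edge(c,b)
round 1: derive path(f,b) via R0 from edge(f,b)
round 1: derive path(f,j) via R0 from edge(f,j)
round 1: derive path(g,a) via R0 from edge(g,a)
round 1: derive path(g,h) via R0 from edge(g,h)
round 1: derive path(h,a) via R0 from edge(h,a)
round 1: derive path(h,c) via R0 from edge(h,c)
round 1: derive path(h,f) via R0 from edge(h,f)
round 1: derive path(a,a) via R2 from edge(a,j), parent(j,a)
round 1: derive path(a,c) via R2 from edge(a,h), parent(h,c)
round 1: derive path(c,c) via R2 from edge(c,b), parent(b,c)
round 1: derive path(c,g) via R2 from edge(c,b), parent(b,g)
round 1: derive path(f,a) via R2 from edge(f,j), parent(j,a)
round 1: derive path(f,c) via R2 from edge(f,b), parent(b,c)
round 1: derive path(f,g) via R2 from edge(f,b), parent(b,g)
round 1: derive path(g,c) via R2 from edge(g,h), parent(h,c)
round 1: derive path(g,j) via R2 from edge(g,h), parent(h,j)
round 2: derive path(a,b) via R1 from path(a,c), path(c,b)
round 2: derive path(a,f) via R1 from path(a,h), path(h,f)
round 2: derive path(a,g) via R1 from path(a,c), path(c,g)
round 2: derive path(c,a) via R1 from path(c,g), path(g,a)
round 2: derive path(c,h) via R1 from path(c,g), path(g,h)
round 2: derive path(c,j) via R1 from path(c,g), path(g,j)
round 2: derive path(f,h) via R1 from path(f,a), path(a,h)
round 2: derive path(g,b) via R1 from path(g,c), path(c,b)
round 2: derive path(g,f) via R1 from path(g,h), path(h,f)
round 2: derive path(g,g) via R1 from path(g,c), path(c,g)
round 2: derive path(h,b) via R1 from path(h,c), path(c,b)
round 2: derive path(h,g) via R1 from path(h,c), path(c,g)
round 2: derive path(h,h) via R1 from path(h,a), path(a,h)
round 2: derive path(h,j) via R1 from path(h,a), path(a,j)
round 3: derive path(c,f) via R1 from path(c,a), path(a,f)
round 3: derive path(f,f) via R1 from path(f,a), path(a,f)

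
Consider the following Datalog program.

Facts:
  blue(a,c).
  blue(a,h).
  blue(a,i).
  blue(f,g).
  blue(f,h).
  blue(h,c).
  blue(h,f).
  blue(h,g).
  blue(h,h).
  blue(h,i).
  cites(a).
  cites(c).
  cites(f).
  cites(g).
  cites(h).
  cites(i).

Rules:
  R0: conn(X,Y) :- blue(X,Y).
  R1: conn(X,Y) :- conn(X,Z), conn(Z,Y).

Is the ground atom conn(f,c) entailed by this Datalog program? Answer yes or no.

yes

round 1: derive conn(a,c) via R0 from blue(a,c)
round 1: derive conn(a,h) via R0 from blue(a,h)
round 1: derive conn(a,i) via R0 from blue(a,i)
round 1: derive conn(f,g) via R0 from blue(f,g)
round 1: derive conn(f,h) via R0 from blue(f,h)
round 1: derive conn(h,c) via R0 from blue(h,c)
round 1: derive conn(h,f) via R0 from blue(h,f)
round 1: derive conn(h,g) via R0 from blue(h,g)
round 1: derive conn(h,h) via R0 from blue(h,h)
round 1: derive conn(h,i) via R0 from blue(h,i)
round 2: derive conn(a,f) via R1 from conn(a,h), conn(h,f)
round 2: derive conn(a,g) via R1 from conn(a,h), conn(h,g)
round 2: derive conn(f,c) via R1 from conn(f,h), conn(h,c)
round 2: derive conn(f,f) via R1 from conn(f,h), conn(h,f)
round 2: derive conn(f,i) via R1 from conn(f,h), conn(h,i)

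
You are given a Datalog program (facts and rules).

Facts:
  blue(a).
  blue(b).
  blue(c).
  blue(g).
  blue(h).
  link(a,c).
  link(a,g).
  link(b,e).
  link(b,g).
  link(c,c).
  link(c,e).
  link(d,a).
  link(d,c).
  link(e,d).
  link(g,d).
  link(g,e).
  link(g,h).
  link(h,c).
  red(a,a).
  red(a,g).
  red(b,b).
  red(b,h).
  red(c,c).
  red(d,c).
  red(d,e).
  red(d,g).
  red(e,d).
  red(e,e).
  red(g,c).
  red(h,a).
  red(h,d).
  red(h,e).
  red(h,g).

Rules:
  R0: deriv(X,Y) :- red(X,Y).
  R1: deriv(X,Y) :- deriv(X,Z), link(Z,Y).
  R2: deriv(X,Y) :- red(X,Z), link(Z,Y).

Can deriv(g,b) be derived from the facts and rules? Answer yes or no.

no

round 1: derive deriv(a,a) via R0 from red(a,a)
round 1: derive deriv(a,g) via R0 from red(a,g)
round 1: derive deriv(b,b) via R0 from red(b,b)
round 1: derive deriv(b,h) via R0 from red(b,h)
round 1: derive deriv(c,c) via R0 from red(c,c)
round 1: derive deriv(d,c) via R0 from red(d,c)
round 1: derive deriv(d,e) via R0 from red(d,e)
round 1: derive deriv(d,g) via R0 from red(d,g)
round 1: derive deriv(e,d) via R0 from red(e,d)
round 1: derive deriv(e,e) via R0 from red(e,e)
round 1: derive deriv(g,c) via R0 from red(g,c)
round 1: derive deriv(h,a) via R0 from red(h,a)
round 1: derive deriv(h,d) via R0 from red(h,d)
round 1: derive deriv(h,e) via R0 from red(h,e)
round 1: derive deriv(h,g) via R0 from red(h,g)
round 1: derive deriv(a,c) via R2 from red(a,a), link(a,c)
round 1: derive deriv(a,d) via R2 from red(a,g), link(g,d)
round 1: derive deriv(a,e) via R2 from red(a,g), link(g,e)
round 1: derive deriv(a,h) via R2 from red(a,g), link(g,h)
round 1: derive deriv(b,c) via R2 from red(b,h), link(h,c)
round 1: derive deriv(b,e) via R2 from red(b,b), link(b,e)
round 1: derive deriv(b,g) via R2 from red(b,b), link(b,g)
round 1: derive deriv(c,e) via R2 from red(c,c), link(c,e)
round 1: derive deriv(d,d) via R2 from red(d,e), link(e,d)
round 1: derive deriv(d,h) via R2 from red(d,g), link(g,h)
round 1: derive deriv(e,a) via R2 from red(e,d), link(d,a)
round 1: derive deriv(e,c) via R2 from red(e,d), link(d,c)
round 1: derive deriv(g,e) via R2 from red(g,c), link(c,e)
round 1: derive deriv(h,c) via R2 from red(h,a), link(a,c)
round 1: derive deriv(h,h) via R2 from red(h,g), link(g,h)
round 2: derive deriv(b,d) via R1 from deriv(b,e), link(e,d)
round 2: derive deriv(c,d) via R1 from deriv(c,e), link(e,d)
round 2: derive deriv(d,a) via R1 from deriv(d,d), link(d,a)
round 2: derive deriv(e,g) via R1 from deriv(e,a), link(a,g)
round 2: derive deriv(g,d) via R1 from deriv(g,e), link(e,d)
round 3: derive deriv(b,a) via R1 from deriv(b,d), link(d,a)
round 3: derive deriv(c,a) via R1 from deriv(c,d), link(d,a)
round 3: derive deriv(e,h) via R1 from deriv(e,g), link(g,h)
round 3: derive deriv(g,a) via R1 from deriv(g,d), link(d,a)
round 4: derive deriv(c,g) via R1 from deriv(c,a), link(a,g)
round 4: derive deriv(g,g) via R1 from deriv(g,a), link(a,g)
round 5: derive deriv(c,h) via R1 from deriv(c,g), link(g,h)
round 5: derive deriv(g,h) via R1 from deriv(g,g), link(g,h)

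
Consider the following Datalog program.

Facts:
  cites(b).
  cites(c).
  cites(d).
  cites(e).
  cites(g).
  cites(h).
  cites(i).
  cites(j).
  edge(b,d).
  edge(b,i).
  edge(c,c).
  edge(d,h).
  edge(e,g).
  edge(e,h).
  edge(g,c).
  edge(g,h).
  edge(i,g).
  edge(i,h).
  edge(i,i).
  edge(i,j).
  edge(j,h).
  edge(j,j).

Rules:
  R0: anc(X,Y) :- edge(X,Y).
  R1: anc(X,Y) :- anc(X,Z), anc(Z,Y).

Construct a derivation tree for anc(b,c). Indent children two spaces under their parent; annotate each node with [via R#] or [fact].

anc(b,c)  [via R1]
  anc(b,g)  [via R1]
    anc(b,i)  [via R0]
      edge(b,i)  [fact]
    anc(i,g)  [via R0]
      edge(i,g)  [fact]
  anc(g,c)  [via R0]
    edge(g,c)  [fact]

round 1: derive anc(b,d) via R0 from edge(b,d)
round 1: derive anc(b,i) via R0 from edge(b,i)
round 1: derive anc(c,c) via R0 from edge(c,c)
round 1: derive anc(d,h) via R0 from edge(d,h)
round 1: derive anc(e,g) via R0 from edge(e,g)
round 1: derive anc(e,h) via R0 from edge(e,h)
round 1: derive anc(g,c) via R0 from edge(g,c)
round 1: derive anc(g,h) via R0 from edge(g,h)
round 1: derive anc(i,g) via R0 from edge(i,g)
round 1: derive anc(i,h) via R0 from edge(i,h)
round 1: derive anc(i,i) via R0 from edge(i,i)
round 1: derive anc(i,j) via R0 from edge(i,j)
round 1: derive anc(j,h) via R0 from edge(j,h)
round 1: derive anc(j,j) via R0 from edge(j,j)
round 2: derive anc(b,g) via R1 from anc(b,i), anc(i,g)
round 2: derive anc(b,h) via R1 from anc(b,d), anc(d,h)
round 2: derive anc(b,j) via R1 from anc(b,i), anc(i,j)
round 2: derive anc(e,c) via R1 from anc(e,g), anc(g,c)
round 2: derive anc(i,c) via R1 from anc(i,g), anc(g,c)
round 3: derive anc(b,c) via R1 from anc(b,g), anc(g,c)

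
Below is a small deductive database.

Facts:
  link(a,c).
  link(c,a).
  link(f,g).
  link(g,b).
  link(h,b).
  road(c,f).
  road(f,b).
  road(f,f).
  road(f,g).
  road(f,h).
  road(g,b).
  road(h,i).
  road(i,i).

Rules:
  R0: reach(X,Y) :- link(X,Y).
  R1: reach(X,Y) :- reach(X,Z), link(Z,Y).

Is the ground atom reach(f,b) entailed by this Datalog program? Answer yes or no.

round 1: derive reach(a,c) via R0 from link(a,c)
round 1: derive reach(c,a) via R0 from link(c,a)
round 1: derive reach(f,g) via R0 from link(f,g)
round 1: derive reach(g,b) via R0 from link(g,b)
round 1: derive reach(h,b) via R0 from link(h,b)
round 2: derive reach(a,a) via R1 from reach(a,c), link(c,a)
round 2: derive reach(c,c) via R1 from reach(c,a), link(a,c)
round 2: derive reach(f,b) via R1 from reach(f,g), link(g,b)

yes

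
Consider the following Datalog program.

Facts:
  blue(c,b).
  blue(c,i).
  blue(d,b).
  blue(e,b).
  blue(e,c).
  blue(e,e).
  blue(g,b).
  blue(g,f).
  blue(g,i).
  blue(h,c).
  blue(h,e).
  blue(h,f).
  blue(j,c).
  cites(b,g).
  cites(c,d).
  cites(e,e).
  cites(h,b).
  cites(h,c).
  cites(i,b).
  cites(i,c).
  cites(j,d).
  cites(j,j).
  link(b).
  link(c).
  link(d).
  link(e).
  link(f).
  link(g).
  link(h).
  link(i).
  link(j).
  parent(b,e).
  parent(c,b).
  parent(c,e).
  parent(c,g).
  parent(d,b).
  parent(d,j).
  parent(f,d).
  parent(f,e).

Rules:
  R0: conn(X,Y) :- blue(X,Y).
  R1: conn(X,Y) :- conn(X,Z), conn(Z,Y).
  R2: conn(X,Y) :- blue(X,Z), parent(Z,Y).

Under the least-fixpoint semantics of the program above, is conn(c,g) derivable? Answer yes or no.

yes

round 1: derive conn(c,b) via R0 from blue(c,b)
round 1: derive conn(c,i) via R0 from blue(c,i)
round 1: derive conn(d,b) via R0 from blue(d,b)
round 1: derive conn(e,b) via R0 from blue(e,b)
round 1: derive conn(e,c) via R0 from blue(e,c)
round 1: derive conn(e,e) via R0 from blue(e,e)
round 1: derive conn(g,b) via R0 from blue(g,b)
round 1: derive conn(g,f) via R0 from blue(g,f)
round 1: derive conn(g,i) via R0 from blue(g,i)
round 1: derive conn(h,c) via R0 from blue(h,c)
round 1: derive conn(h,e) via R0 from blue(h,e)
round 1: derive conn(h,f) via R0 from blue(h,f)
round 1: derive conn(j,c) via R0 from blue(j,c)
round 1: derive conn(c,e) via R2 from blue(c,b), parent(b,e)
round 1: derive conn(d,e) via R2 from blue(d,b), parent(b,e)
round 1: derive conn(e,g) via R2 from blue(e,c), parent(c,g)
round 1: derive conn(g,d) via R2 from blue(g,f), parent(f,d)
round 1: derive conn(g,e) via R2 from blue(g,b), parent(b,e)
round 1: derive conn(h,b) via R2 from blue(h,c), parent(c,b)
round 1: derive conn(h,d) via R2 from blue(h,f), parent(f,d)
round 1: derive conn(h,g) via R2 from blue(h,c), parent(c,g)
round 1: derive conn(j,b) via R2 from blue(j,c), parent(c,b)
round 1: derive conn(j,e) via R2 from blue(j,c), parent(c,e)
round 1: derive conn(j,g) via R2 from blue(j,c), parent(c,g)
round 2: derive conn(c,c) via R1 from conn(c,e), conn(e,c)
round 2: derive conn(c,g) via R1 from conn(c,e), conn(e,g)
round 2: derive conn(d,c) via R1 from conn(d,e), conn(e,c)
round 2: derive conn(d,g) via R1 from conn(d,e), conn(e,g)
round 2: derive conn(e,d) via R1 from conn(e,g), conn(g,d)
round 2: derive conn(e,f) via R1 from conn(e,g), conn(g,f)
round 2: derive conn(e,i) via R1 from conn(e,c), conn(c,i)
round 2: derive conn(g,c) via R1 from conn(g,e), conn(e,c)
round 2: derive conn(g,g) via R1 from conn(g,e), conn(e,g)
round 2: derive conn(h,i) via R1 from conn(h,c), conn(c,i)
round 2: derive conn(j,d) via R1 from conn(j,g), conn(g,d)
round 2: derive conn(j,f) via R1 from conn(j,g), conn(g,f)
round 2: derive conn(j,i) via R1 from conn(j,c), conn(c,i)
round 3: derive conn(c,d) via R1 from conn(c,e), conn(e,d)
round 3: derive conn(c,f) via R1 from conn(c,e), conn(e,f)
round 3: derive conn(d,d) via R1 from conn(d,e), conn(e,d)
round 3: derive conn(d,f) via R1 from conn(d,e), conn(e,f)
round 3: derive conn(d,i) via R1 from conn(d,c), conn(c,i)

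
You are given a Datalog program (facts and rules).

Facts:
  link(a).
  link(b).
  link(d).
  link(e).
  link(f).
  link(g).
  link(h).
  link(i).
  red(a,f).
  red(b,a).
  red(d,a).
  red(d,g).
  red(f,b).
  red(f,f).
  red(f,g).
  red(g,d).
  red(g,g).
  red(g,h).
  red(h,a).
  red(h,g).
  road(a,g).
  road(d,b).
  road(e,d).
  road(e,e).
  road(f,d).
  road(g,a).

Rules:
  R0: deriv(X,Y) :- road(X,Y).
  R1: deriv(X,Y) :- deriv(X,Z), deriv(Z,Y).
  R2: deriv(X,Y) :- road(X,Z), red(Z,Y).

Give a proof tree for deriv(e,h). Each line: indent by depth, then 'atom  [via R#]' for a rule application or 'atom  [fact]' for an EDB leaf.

deriv(e,h)  [via R1]
  deriv(e,a)  [via R2]
    road(e,d)  [fact]
    red(d,a)  [fact]
  deriv(a,h)  [via R2]
    road(a,g)  [fact]
    red(g,h)  [fact]

round 1: derive deriv(a,g) via R0 from road(a,g)
round 1: derive deriv(d,b) via R0 from road(d,b)
round 1: derive deriv(e,d) via R0 from road(e,d)
round 1: derive deriv(e,e) via R0 from road(e,e)
round 1: derive deriv(f,d) via R0 from road(f,d)
round 1: derive deriv(g,a) via R0 from road(g,a)
round 1: derive deriv(a,d) via R2 from road(a,g), red(g,d)
round 1: derive deriv(a,h) via R2 from road(a,g), red(g,h)
round 1: derive deriv(d,a) via R2 from road(d,b), red(b,a)
round 1: derive deriv(e,a) via R2 from road(e,d), red(d,a)
round 1: derive deriv(e,g) via R2 from road(e,d), red(d,g)
round 1: derive deriv(f,a) via R2 from road(f,d), red(d,a)
round 1: derive deriv(f,g) via R2 from road(f,d), red(d,g)
round 1: derive deriv(g,f) via R2 from road(g,a), red(a,f)
round 2: derive deriv(a,a) via R1 from deriv(a,d), deriv(d,a)
round 2: derive deriv(a,b) via R1 from deriv(a,d), deriv(d,b)
round 2: derive deriv(a,f) via R1 from deriv(a,g), deriv(g,f)
round 2: derive deriv(d,d) via R1 from deriv(d,a), deriv(a,d)
round 2: derive deriv(d,g) via R1 from deriv(d,a), deriv(a,g)
round 2: derive deriv(d,h) via R1 from deriv(d,a), deriv(a,h)
round 2: derive deriv(e,b) via R1 from deriv(e,d), deriv(d,b)
round 2: derive deriv(e,f) via R1 from deriv(e,g), deriv(g,f)
round 2: derive deriv(e,h) via R1 from deriv(e,a), deriv(a,h)
round 2: derive deriv(f,b) via R1 from deriv(f,d), deriv(d,b)
round 2: derive deriv(f,f) via R1 from deriv(f,g), deriv(g,f)
round 2: derive deriv(f,h) via R1 from deriv(f,a), deriv(a,h)
round 2: derive deriv(g,d) via R1 from deriv(g,a), deriv(a,d)
round 2: derive deriv(g,g) via R1 from deriv(g,a), deriv(a,g)
round 2: derive deriv(g,h) via R1 from deriv(g,a), deriv(a,h)
round 3: derive deriv(d,f) via R1 from deriv(d,a), deriv(a,f)
round 3: derive deriv(g,b) via R1 from deriv(g,a), deriv(a,b)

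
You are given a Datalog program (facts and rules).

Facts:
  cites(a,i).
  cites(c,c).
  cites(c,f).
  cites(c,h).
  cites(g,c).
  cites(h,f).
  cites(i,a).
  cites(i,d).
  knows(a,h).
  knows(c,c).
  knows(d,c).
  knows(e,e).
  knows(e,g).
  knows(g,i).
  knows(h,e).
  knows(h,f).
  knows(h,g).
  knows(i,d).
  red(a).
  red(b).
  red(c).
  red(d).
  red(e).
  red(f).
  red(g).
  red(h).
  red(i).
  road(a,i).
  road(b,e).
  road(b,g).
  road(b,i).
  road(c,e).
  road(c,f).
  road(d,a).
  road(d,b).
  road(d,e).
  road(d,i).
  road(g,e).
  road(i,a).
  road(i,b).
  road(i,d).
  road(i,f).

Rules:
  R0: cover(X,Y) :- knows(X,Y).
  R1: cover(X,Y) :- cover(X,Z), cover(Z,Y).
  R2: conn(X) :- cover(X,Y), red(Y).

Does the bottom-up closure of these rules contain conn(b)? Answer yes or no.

round 1: derive cover(a,h) via R0 from knows(a,h)
round 1: derive cover(c,c) via R0 from knows(c,c)
round 1: derive cover(d,c) via R0 from knows(d,c)
round 1: derive cover(e,e) via R0 from knows(e,e)
round 1: derive cover(e,g) via R0 from knows(e,g)
round 1: derive cover(g,i) via R0 from knows(g,i)
round 1: derive cover(h,e) via R0 from knows(h,e)
round 1: derive cover(h,f) via R0 from knows(h,f)
round 1: derive cover(h,g) via R0 from knows(h,g)
round 1: derive cover(i,d) via R0 from knows(i,d)
round 2: derive cover(a,e) via R1 from cover(a,h), cover(h,e)
round 2: derive cover(a,f) via R1 from cover(a,h), cover(h,f)
round 2: derive cover(a,g) via R1 from cover(a,h), cover(h,g)
round 2: derive cover(e,i) via R1 from cover(e,g), cover(g,i)
round 2: derive cover(g,d) via R1 from cover(g,i), cover(i,d)
round 2: derive cover(h,i) via R1 from cover(h,g), cover(g,i)
round 2: derive cover(i,c) via R1 from cover(i,d), cover(d,c)
round 2: derive conn(a) via R2 from cover(a,h), red(h)
round 2: derive conn(c) via R2 from cover(c,c), red(c)
round 2: derive conn(d) via R2 from cover(d,c), red(c)
round 2: derive conn(e) via R2 from cover(e,e), red(e)
round 2: derive conn(g) via R2 from cover(g,i), red(i)
round 2: derive conn(h) via R2 from cover(h,e), red(e)
round 2: derive conn(i) via R2 from cover(i,d), red(d)
round 3: derive cover(a,d) via R1 from cover(a,g), cover(g,d)
round 3: derive cover(a,i) via R1 from cover(a,e), cover(e,i)
round 3: derive cover(e,c) via R1 from cover(e,i), cover(i,c)
round 3: derive cover(e,d) via R1 from cover(e,g), cover(g,d)
round 3: derive cover(g,c) via R1 from cover(g,d), cover(d,c)
round 3: derive cover(h,c) via R1 from cover(h,i), cover(i,c)
round 3: derive cover(h,d) via R1 from cover(h,g), cover(g,d)
round 4: derive cover(a,c) via R1 from cover(a,d), cover(d,c)

no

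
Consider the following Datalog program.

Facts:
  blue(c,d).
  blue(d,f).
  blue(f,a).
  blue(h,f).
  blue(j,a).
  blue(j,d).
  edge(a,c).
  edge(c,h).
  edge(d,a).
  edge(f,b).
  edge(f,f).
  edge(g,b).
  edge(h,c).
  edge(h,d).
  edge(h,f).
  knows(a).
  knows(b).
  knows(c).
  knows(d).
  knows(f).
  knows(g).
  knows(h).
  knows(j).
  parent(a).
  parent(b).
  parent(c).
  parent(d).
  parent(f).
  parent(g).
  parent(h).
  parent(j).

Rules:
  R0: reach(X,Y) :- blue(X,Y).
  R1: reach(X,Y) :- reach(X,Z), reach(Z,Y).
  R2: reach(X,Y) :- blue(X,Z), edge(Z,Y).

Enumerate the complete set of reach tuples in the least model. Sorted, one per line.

reach(c,a)
reach(c,b)
reach(c,c)
reach(c,d)
reach(c,f)
reach(d,a)
reach(d,b)
reach(d,c)
reach(d,d)
reach(d,f)
reach(f,a)
reach(f,b)
reach(f,c)
reach(f,d)
reach(f,f)
reach(h,a)
reach(h,b)
reach(h,c)
reach(h,d)
reach(h,f)
reach(j,a)
reach(j,b)
reach(j,c)
reach(j,d)
reach(j,f)

round 1: derive reach(c,d) via R0 from blue(c,d)
round 1: derive reach(d,f) via R0 from blue(d,f)
round 1: derive reach(f,a) via R0 from blue(f,a)
round 1: derive reach(h,f) via R0 from blue(h,f)
round 1: derive reach(j,a) via R0 from blue(j,a)
round 1: derive reach(j,d) via R0 from blue(j,d)
round 1: derive reach(c,a) via R2 from blue(c,d), edge(d,a)
round 1: derive reach(d,b) via R2 from blue(d,f), edge(f,b)
round 1: derive reach(f,c) via R2 from blue(f,a), edge(a,c)
round 1: derive reach(h,b) via R2 from blue(h,f), edge(f,b)
round 1: derive reach(j,c) via R2 from blue(j,a), edge(a,c)
round 2: derive reach(c,b) via R1 from reach(c,d), reach(d,b)
round 2: derive reach(c,f) via R1 from reach(c,d), reach(d,f)
round 2: derive reach(d,a) via R1 from reach(d,f), reach(f,a)
round 2: derive reach(d,c) via R1 from reach(d,f), reach(f,c)
round 2: derive reach(f,d) via R1 from reach(f,c), reach(c,d)
round 2: derive reach(h,a) via R1 from reach(h,f), reach(f,a)
round 2: derive reach(h,c) via R1 from reach(h,f), reach(f,c)
round 2: derive reach(j,b) via R1 from reach(j,d), reach(d,b)
round 2: derive reach(j,f) via R1 from reach(j,d), reach(d,f)
round 3: derive reach(c,c) via R1 from reach(c,d), reach(d,c)
round 3: derive reach(d,d) via R1 from reach(d,c), reach(c,d)
round 3: derive reach(f,b) via R1 from reach(f,c), reach(c,b)
round 3: derive reach(f,f) via R1 from reach(f,c), reach(c,f)
round 3: derive reach(h,d) via R1 from reach(h,c), reach(c,d)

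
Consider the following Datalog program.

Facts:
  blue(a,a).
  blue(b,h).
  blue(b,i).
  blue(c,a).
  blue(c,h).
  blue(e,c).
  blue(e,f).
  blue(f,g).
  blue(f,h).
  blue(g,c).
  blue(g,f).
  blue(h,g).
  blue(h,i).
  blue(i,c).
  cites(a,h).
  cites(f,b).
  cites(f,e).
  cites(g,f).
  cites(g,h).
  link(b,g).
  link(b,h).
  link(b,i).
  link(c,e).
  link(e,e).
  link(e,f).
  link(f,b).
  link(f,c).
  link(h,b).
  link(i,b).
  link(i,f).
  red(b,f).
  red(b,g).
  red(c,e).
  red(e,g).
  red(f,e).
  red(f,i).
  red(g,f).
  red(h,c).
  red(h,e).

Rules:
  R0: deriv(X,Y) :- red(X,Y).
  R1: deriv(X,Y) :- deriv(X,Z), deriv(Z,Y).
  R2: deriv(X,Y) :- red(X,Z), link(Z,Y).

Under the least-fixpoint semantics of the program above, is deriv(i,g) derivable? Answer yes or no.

no

round 1: derive deriv(b,f) via R0 from red(b,f)
round 1: derive deriv(b,g) via R0 from red(b,g)
round 1: derive deriv(c,e) via R0 from red(c,e)
round 1: derive deriv(e,g) via R0 from red(e,g)
round 1: derive deriv(f,e) via R0 from red(f,e)
round 1: derive deriv(f,i) via R0 from red(f,i)
round 1: derive deriv(g,f) via R0 from red(g,f)
round 1: derive deriv(h,c) via R0 from red(h,c)
round 1: derive deriv(h,e) via R0 from red(h,e)
round 1: derive deriv(b,b) via R2 from red(b,f), link(f,b)
round 1: derive deriv(b,c) via R2 from red(b,f), link(f,c)
round 1: derive deriv(c,f) via R2 from red(c,e), link(e,f)
round 1: derive deriv(f,b) via R2 from red(f,i), link(i,b)
round 1: derive deriv(f,f) via R2 from red(f,e), link(e,f)
round 1: derive deriv(g,b) via R2 from red(g,f), link(f,b)
round 1: derive deriv(g,c) via R2 from red(g,f), link(f,c)
round 1: derive deriv(h,f) via R2 from red(h,e), link(e,f)
round 2: derive deriv(b,e) via R1 from deriv(b,c), deriv(c,e)
round 2: derive deriv(b,i) via R1 from deriv(b,f), deriv(f,i)
round 2: derive deriv(c,b) via R1 from deriv(c,f), deriv(f,b)
round 2: derive deriv(c,g) via R1 from deriv(c,e), deriv(e,g)
round 2: derive deriv(c,i) via R1 from deriv(c,f), deriv(f,i)
round 2: derive deriv(e,b) via R1 from deriv(e,g), deriv(g,b)
round 2: derive deriv(e,c) via R1 from deriv(e,g), deriv(g,c)
round 2: derive deriv(e,f) via R1 from deriv(e,g), deriv(g,f)
round 2: derive deriv(f,c) via R1 from deriv(f,b), deriv(b,c)
round 2: derive deriv(f,g) via R1 from deriv(f,b), deriv(b,g)
round 2: derive deriv(g,e) via R1 from deriv(g,c), deriv(c,e)
round 2: derive deriv(g,g) via R1 from deriv(g,b), deriv(b,g)
round 2: derive deriv(g,i) via R1 from deriv(g,f), deriv(f,i)
round 2: derive deriv(h,b) via R1 from deriv(h,f), deriv(f,b)
round 2: derive deriv(h,g) via R1 from deriv(h,e), deriv(e,g)
round 2: derive deriv(h,i) via R1 from deriv(h,f), deriv(f,i)
round 3: derive deriv(c,c) via R1 from deriv(c,b), deriv(b,c)
round 3: derive deriv(e,e) via R1 from deriv(e,b), deriv(b,e)
round 3: derive deriv(e,i) via R1 from deriv(e,b), deriv(b,i)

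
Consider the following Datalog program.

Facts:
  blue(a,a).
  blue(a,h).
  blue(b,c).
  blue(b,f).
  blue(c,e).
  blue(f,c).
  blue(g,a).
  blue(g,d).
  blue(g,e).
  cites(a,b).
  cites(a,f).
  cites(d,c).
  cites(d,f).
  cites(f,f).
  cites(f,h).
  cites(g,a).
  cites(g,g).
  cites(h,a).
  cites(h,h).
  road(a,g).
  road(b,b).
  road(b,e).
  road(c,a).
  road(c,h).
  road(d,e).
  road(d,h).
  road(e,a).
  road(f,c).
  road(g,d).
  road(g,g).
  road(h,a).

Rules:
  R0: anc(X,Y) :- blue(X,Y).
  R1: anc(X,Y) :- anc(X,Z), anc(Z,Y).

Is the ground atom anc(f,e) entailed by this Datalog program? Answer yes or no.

round 1: derive anc(a,a) via R0 from blue(a,a)
round 1: derive anc(a,h) via R0 from blue(a,h)
round 1: derive anc(b,c) via R0 from blue(b,c)
round 1: derive anc(b,f) via R0 from blue(b,f)
round 1: derive anc(c,e) via R0 from blue(c,e)
round 1: derive anc(f,c) via R0 from blue(f,c)
round 1: derive anc(g,a) via R0 from blue(g,a)
round 1: derive anc(g,d) via R0 from blue(g,d)
round 1: derive anc(g,e) via R0 from blue(g,e)
round 2: derive anc(b,e) via R1 from anc(b,c), anc(c,e)
round 2: derive anc(f,e) via R1 from anc(f,c), anc(c,e)
round 2: derive anc(g,h) via R1 from anc(g,a), anc(a,h)

yes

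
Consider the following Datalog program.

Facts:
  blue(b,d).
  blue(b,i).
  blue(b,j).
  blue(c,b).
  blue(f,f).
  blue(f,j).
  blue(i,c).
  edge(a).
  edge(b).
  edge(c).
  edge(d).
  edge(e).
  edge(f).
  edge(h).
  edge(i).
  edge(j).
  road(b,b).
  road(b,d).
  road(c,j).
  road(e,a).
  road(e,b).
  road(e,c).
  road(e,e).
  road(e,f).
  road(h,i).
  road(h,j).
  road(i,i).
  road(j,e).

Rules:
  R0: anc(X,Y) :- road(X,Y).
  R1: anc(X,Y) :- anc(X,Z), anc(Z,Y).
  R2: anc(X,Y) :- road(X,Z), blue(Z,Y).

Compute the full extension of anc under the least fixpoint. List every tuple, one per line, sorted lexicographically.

round 1: derive anc(b,b) via R0 from road(b,b)
round 1: derive anc(b,d) via R0 from road(b,d)
round 1: derive anc(c,j) via R0 from road(c,j)
round 1: derive anc(e,a) via R0 from road(e,a)
round 1: derive anc(e,b) via R0 from road(e,b)
round 1: derive anc(e,c) via R0 from road(e,c)
round 1: derive anc(e,e) via R0 from road(e,e)
round 1: derive anc(e,f) via R0 from road(e,f)
round 1: derive anc(h,i) via R0 from road(h,i)
round 1: derive anc(h,j) via R0 from road(h,j)
round 1: derive anc(i,i) via R0 from road(i,i)
round 1: derive anc(j,e) via R0 from road(j,e)
round 1: derive anc(b,i) via R2 from road(b,b), blue(b,i)
round 1: derive anc(b,j) via R2 from road(b,b), blue(b,j)
round 1: derive anc(e,d) via R2 from road(e,b), blue(b,d)
round 1: derive anc(e,i) via R2 from road(e,b), blue(b,i)
round 1: derive anc(e,j) via R2 from road(e,b), blue(b,j)
round 1: derive anc(h,c) via R2 from road(h,i), blue(i,c)
round 1: derive anc(i,c) via R2 from road(i,i), blue(i,c)
round 2: derive anc(b,c) via R1 from anc(b,i), anc(i,c)
round 2: derive anc(b,e) via R1 from anc(b,j), anc(j,e)
round 2: derive anc(c,e) via R1 from anc(c,j), anc(j,e)
round 2: derive anc(h,e) via R1 from anc(h,j), anc(j,e)
round 2: derive anc(i,j) via R1 from anc(i,c), anc(c,j)
round 2: derive anc(j,a) via R1 from anc(j,e), anc(e,a)
round 2: derive anc(j,b) via R1 from anc(j,e), anc(e,b)
round 2: derive anc(j,c) via R1 from anc(j,e), anc(e,c)
round 2: derive anc(j,d) via R1 from anc(j,e), anc(e,d)
round 2: derive anc(j,f) via R1 from anc(j,e), anc(e,f)
round 2: derive anc(j,i) via R1 from anc(j,e), anc(e,i)
round 2: derive anc(j,j) via R1 from anc(j,e), anc(e,j)
round 3: derive anc(b,a) via R1 from anc(b,e), anc(e,a)
round 3: derive anc(b,f) via R1 from anc(b,e), anc(e,f)
round 3: derive anc(c,a) via R1 from anc(c,e), anc(e,a)
round 3: derive anc(c,b) via R1 from anc(c,e), anc(e,b)
round 3: derive anc(c,c) via R1 from anc(c,e), anc(e,c)
round 3: derive anc(c,d) via R1 from anc(c,e), anc(e,d)
round 3: derive anc(c,f) via R1 from anc(c,e), anc(e,f)
round 3: derive anc(c,i) via R1 from anc(c,e), anc(e,i)
round 3: derive anc(h,a) via R1 from anc(h,e), anc(e,a)
round 3: derive anc(h,b) via R1 from anc(h,e), anc(e,b)
round 3: derive anc(h,d) via R1 from anc(h,e), anc(e,d)
round 3: derive anc(h,f) via R1 from anc(h,e), anc(e,f)
round 3: derive anc(i,a) via R1 from anc(i,j), anc(j,a)
round 3: derive anc(i,b) via R1 from anc(i,j), anc(j,b)
round 3: derive anc(i,d) via R1 from anc(i,j), anc(j,d)
round 3: derive anc(i,e) via R1 from anc(i,c), anc(c,e)
round 3: derive anc(i,f) via R1 from anc(i,j), anc(j,f)

anc(b,a)
anc(b,b)
anc(b,c)
anc(b,d)
anc(b,e)
anc(b,f)
anc(b,i)
anc(b,j)
anc(c,a)
anc(c,b)
anc(c,c)
anc(c,d)
anc(c,e)
anc(c,f)
anc(c,i)
anc(c,j)
anc(e,a)
anc(e,b)
anc(e,c)
anc(e,d)
anc(e,e)
anc(e,f)
anc(e,i)
anc(e,j)
anc(h,a)
anc(h,b)
anc(h,c)
anc(h,d)
anc(h,e)
anc(h,f)
anc(h,i)
anc(h,j)
anc(i,a)
anc(i,b)
anc(i,c)
anc(i,d)
anc(i,e)
anc(i,f)
anc(i,i)
anc(i,j)
anc(j,a)
anc(j,b)
anc(j,c)
anc(j,d)
anc(j,e)
anc(j,f)
anc(j,i)
anc(j,j)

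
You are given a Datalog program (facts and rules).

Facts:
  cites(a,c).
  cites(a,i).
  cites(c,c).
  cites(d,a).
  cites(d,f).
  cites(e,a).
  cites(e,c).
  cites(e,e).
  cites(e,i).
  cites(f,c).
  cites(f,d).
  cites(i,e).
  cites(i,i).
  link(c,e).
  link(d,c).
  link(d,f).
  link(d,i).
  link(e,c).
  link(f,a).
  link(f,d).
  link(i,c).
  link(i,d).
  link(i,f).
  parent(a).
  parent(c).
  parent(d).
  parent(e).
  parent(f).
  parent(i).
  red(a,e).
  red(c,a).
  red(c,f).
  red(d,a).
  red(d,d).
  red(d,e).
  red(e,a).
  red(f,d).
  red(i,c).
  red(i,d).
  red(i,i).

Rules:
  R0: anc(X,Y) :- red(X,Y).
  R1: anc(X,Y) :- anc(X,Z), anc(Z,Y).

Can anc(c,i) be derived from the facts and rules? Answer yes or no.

round 1: derive anc(a,e) via R0 from red(a,e)
round 1: derive anc(c,a) via R0 from red(c,a)
round 1: derive anc(c,f) via R0 from red(c,f)
round 1: derive anc(d,a) via R0 from red(d,a)
round 1: derive anc(d,d) via R0 from red(d,d)
round 1: derive anc(d,e) via R0 from red(d,e)
round 1: derive anc(e,a) via R0 from red(e,a)
round 1: derive anc(f,d) via R0 from red(f,d)
round 1: derive anc(i,c) via R0 from red(i,c)
round 1: derive anc(i,d) via R0 from red(i,d)
round 1: derive anc(i,i) via R0 from red(i,i)
round 2: derive anc(a,a) via R1 from anc(a,e), anc(e,a)
round 2: derive anc(c,d) via R1 from anc(c,f), anc(f,d)
round 2: derive anc(c,e) via R1 from anc(c,a), anc(a,e)
round 2: derive anc(e,e) via R1 from anc(e,a), anc(a,e)
round 2: derive anc(f,a) via R1 from anc(f,d), anc(d,a)
round 2: derive anc(f,e) via R1 from anc(f,d), anc(d,e)
round 2: derive anc(i,a) via R1 from anc(i,c), anc(c,a)
round 2: derive anc(i,e) via R1 from anc(i,d), anc(d,e)
round 2: derive anc(i,f) via R1 from anc(i,c), anc(c,f)

no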